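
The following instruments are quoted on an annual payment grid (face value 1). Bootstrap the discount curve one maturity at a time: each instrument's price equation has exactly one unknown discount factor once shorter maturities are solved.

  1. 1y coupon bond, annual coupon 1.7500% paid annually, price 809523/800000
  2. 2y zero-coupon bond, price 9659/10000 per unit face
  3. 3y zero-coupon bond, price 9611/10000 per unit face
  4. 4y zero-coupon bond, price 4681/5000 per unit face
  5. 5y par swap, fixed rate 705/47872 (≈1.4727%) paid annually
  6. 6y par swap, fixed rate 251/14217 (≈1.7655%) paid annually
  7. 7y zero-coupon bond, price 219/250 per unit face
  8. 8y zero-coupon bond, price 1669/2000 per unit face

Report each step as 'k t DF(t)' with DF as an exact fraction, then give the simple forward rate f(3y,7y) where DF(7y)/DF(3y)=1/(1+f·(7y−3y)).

step 1 [1y] bond c/1=7/400: DF=(809523/800000 − 7/400·(0))/(1+7/400) = 1989/2000 ≈ 0.994500
step 2 [2y] zero: DF = P = 9659/10000 ≈ 0.965900
step 3 [3y] zero: DF = P = 9611/10000 ≈ 0.961100
step 4 [4y] zero: DF = P = 4681/5000 ≈ 0.936200
step 5 [5y] swap r/1=705/47872: DF=(1 − 705/47872·(0.994500+0.965900+0.961100+0.936200))/(1+705/47872) = 1859/2000 ≈ 0.929500
step 6 [6y] swap r/1=251/14217: DF=(1 − 251/14217·(0.994500+0.965900+0.961100+0.936200+0.929500))/(1+251/14217) = 2249/2500 ≈ 0.899600
step 7 [7y] zero: DF = P = 219/250 ≈ 0.876000
step 8 [8y] zero: DF = P = 1669/2000 ≈ 0.834500

1 1 1989/2000
2 2 9659/10000
3 3 9611/10000
4 4 4681/5000
5 5 1859/2000
6 6 2249/2500
7 7 219/250
8 8 1669/2000
f(3y,7y) = ((9611/10000)/(219/250) − 1)/(4) = 851/35040 ≈ 2.4287%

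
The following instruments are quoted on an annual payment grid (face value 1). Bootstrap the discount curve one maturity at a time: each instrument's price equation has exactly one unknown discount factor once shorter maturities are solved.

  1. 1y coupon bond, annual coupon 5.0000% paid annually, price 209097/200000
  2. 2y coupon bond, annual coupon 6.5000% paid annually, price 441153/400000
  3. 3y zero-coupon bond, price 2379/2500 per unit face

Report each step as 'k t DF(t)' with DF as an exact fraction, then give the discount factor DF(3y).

1 1 9957/10000
2 2 2437/2500
3 3 2379/2500
DF(3y) = 2379/2500 ≈ 0.951600

step 1 [1y] bond c/1=1/20: DF=(209097/200000 − 1/20·(0))/(1+1/20) = 9957/10000 ≈ 0.995700
step 2 [2y] bond c/1=13/200: DF=(441153/400000 − 13/200·(0.995700))/(1+13/200) = 2437/2500 ≈ 0.974800
step 3 [3y] zero: DF = P = 2379/2500 ≈ 0.951600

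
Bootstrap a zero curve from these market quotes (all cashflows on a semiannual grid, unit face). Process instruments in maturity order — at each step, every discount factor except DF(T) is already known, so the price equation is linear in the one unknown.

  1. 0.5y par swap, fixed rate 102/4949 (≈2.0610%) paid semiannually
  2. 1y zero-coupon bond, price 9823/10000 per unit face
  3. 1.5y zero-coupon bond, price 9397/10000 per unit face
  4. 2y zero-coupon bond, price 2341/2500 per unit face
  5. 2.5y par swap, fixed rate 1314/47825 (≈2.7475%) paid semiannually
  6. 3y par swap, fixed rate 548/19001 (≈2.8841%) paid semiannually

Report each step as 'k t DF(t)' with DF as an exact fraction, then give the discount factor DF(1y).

step 1 [0.5y] swap r/2=51/4949: DF=(1 − 51/4949·(0))/(1+51/4949) = 4949/5000 ≈ 0.989800
step 2 [1y] zero: DF = P = 9823/10000 ≈ 0.982300
step 3 [1.5y] zero: DF = P = 9397/10000 ≈ 0.939700
step 4 [2y] zero: DF = P = 2341/2500 ≈ 0.936400
step 5 [2.5y] swap r/2=657/47825: DF=(1 − 657/47825·(0.989800+0.982300+0.939700+0.936400))/(1+657/47825) = 9343/10000 ≈ 0.934300
step 6 [3y] swap r/2=274/19001: DF=(1 − 274/19001·(0.989800+0.982300+0.939700+0.936400+0.934300))/(1+274/19001) = 4589/5000 ≈ 0.917800

1 1/2 4949/5000
2 1 9823/10000
3 3/2 9397/10000
4 2 2341/2500
5 5/2 9343/10000
6 3 4589/5000
DF(1y) = 9823/10000 ≈ 0.982300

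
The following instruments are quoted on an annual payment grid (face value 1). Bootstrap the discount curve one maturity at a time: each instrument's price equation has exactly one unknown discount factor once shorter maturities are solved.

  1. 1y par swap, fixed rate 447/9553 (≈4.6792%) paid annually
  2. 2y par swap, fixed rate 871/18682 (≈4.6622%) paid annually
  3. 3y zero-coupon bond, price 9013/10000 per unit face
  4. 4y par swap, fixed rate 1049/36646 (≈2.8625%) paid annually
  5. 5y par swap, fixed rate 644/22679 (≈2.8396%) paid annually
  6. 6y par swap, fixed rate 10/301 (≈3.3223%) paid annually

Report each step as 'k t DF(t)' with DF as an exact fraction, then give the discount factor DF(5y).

step 1 [1y] swap r/1=447/9553: DF=(1 − 447/9553·(0))/(1+447/9553) = 9553/10000 ≈ 0.955300
step 2 [2y] swap r/1=871/18682: DF=(1 − 871/18682·(0.955300))/(1+871/18682) = 9129/10000 ≈ 0.912900
step 3 [3y] zero: DF = P = 9013/10000 ≈ 0.901300
step 4 [4y] swap r/1=1049/36646: DF=(1 − 1049/36646·(0.955300+0.912900+0.901300))/(1+1049/36646) = 8951/10000 ≈ 0.895100
step 5 [5y] swap r/1=644/22679: DF=(1 − 644/22679·(0.955300+0.912900+0.901300+0.895100))/(1+644/22679) = 1089/1250 ≈ 0.871200
step 6 [6y] swap r/1=10/301: DF=(1 − 10/301·(0.955300+0.912900+0.901300+0.895100+0.871200))/(1+10/301) = 411/500 ≈ 0.822000

1 1 9553/10000
2 2 9129/10000
3 3 9013/10000
4 4 8951/10000
5 5 1089/1250
6 6 411/500
DF(5y) = 1089/1250 ≈ 0.871200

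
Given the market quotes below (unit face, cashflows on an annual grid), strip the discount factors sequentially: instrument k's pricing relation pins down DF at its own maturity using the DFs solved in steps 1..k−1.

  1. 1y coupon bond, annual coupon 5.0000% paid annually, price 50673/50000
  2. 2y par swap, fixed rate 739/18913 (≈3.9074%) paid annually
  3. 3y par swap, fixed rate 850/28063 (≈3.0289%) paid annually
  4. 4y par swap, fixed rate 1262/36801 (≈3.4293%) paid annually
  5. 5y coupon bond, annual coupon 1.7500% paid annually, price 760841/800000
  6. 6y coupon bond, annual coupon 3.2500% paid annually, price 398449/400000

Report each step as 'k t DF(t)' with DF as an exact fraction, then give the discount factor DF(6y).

step 1 [1y] bond c/1=1/20: DF=(50673/50000 − 1/20·(0))/(1+1/20) = 2413/2500 ≈ 0.965200
step 2 [2y] swap r/1=739/18913: DF=(1 − 739/18913·(0.965200))/(1+739/18913) = 9261/10000 ≈ 0.926100
step 3 [3y] swap r/1=850/28063: DF=(1 − 850/28063·(0.965200+0.926100))/(1+850/28063) = 183/200 ≈ 0.915000
step 4 [4y] swap r/1=1262/36801: DF=(1 − 1262/36801·(0.965200+0.926100+0.915000))/(1+1262/36801) = 4369/5000 ≈ 0.873800
step 5 [5y] bond c/1=7/400: DF=(760841/800000 − 7/400·(0.965200+0.926100+0.915000+0.873800))/(1+7/400) = 4357/5000 ≈ 0.871400
step 6 [6y] bond c/1=13/400: DF=(398449/400000 − 13/400·(0.965200+0.926100+0.915000+0.873800+0.871400))/(1+13/400) = 1643/2000 ≈ 0.821500

1 1 2413/2500
2 2 9261/10000
3 3 183/200
4 4 4369/5000
5 5 4357/5000
6 6 1643/2000
DF(6y) = 1643/2000 ≈ 0.821500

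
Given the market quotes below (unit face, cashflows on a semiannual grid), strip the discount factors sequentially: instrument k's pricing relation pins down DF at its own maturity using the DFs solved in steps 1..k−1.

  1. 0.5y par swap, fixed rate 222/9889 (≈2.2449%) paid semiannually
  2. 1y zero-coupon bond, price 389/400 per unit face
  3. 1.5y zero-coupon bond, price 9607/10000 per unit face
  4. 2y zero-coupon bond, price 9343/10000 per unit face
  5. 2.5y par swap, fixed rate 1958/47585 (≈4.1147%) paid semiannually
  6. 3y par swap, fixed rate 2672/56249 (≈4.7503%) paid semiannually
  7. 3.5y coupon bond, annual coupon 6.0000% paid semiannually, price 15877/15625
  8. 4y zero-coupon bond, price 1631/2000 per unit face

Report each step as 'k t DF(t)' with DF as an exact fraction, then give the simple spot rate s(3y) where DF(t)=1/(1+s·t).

step 1 [0.5y] swap r/2=111/9889: DF=(1 − 111/9889·(0))/(1+111/9889) = 9889/10000 ≈ 0.988900
step 2 [1y] zero: DF = P = 389/400 ≈ 0.972500
step 3 [1.5y] zero: DF = P = 9607/10000 ≈ 0.960700
step 4 [2y] zero: DF = P = 9343/10000 ≈ 0.934300
step 5 [2.5y] swap r/2=979/47585: DF=(1 − 979/47585·(0.988900+0.972500+0.960700+0.934300))/(1+979/47585) = 9021/10000 ≈ 0.902100
step 6 [3y] swap r/2=1336/56249: DF=(1 − 1336/56249·(0.988900+0.972500+0.960700+0.934300+0.902100))/(1+1336/56249) = 1083/1250 ≈ 0.866400
step 7 [3.5y] bond c/2=3/100: DF=(15877/15625 − 3/100·(0.988900+0.972500+0.960700+0.934300+0.902100+0.866400))/(1+3/100) = 8227/10000 ≈ 0.822700
step 8 [4y] zero: DF = P = 1631/2000 ≈ 0.815500

1 1/2 9889/10000
2 1 389/400
3 3/2 9607/10000
4 2 9343/10000
5 5/2 9021/10000
6 3 1083/1250
7 7/2 8227/10000
8 4 1631/2000
s(3y) = (1/(1083/1250) − 1)/(3) = 167/3249 ≈ 5.1400%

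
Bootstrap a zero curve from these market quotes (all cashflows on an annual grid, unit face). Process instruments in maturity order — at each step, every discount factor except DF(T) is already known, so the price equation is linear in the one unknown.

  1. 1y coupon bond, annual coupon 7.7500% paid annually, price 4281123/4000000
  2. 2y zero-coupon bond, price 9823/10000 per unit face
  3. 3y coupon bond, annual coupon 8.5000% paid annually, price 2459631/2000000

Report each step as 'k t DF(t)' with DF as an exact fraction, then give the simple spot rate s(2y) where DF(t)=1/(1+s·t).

step 1 [1y] bond c/1=31/400: DF=(4281123/4000000 − 31/400·(0))/(1+31/400) = 9933/10000 ≈ 0.993300
step 2 [2y] zero: DF = P = 9823/10000 ≈ 0.982300
step 3 [3y] bond c/1=17/200: DF=(2459631/2000000 − 17/200·(0.993300+0.982300))/(1+17/200) = 9787/10000 ≈ 0.978700

1 1 9933/10000
2 2 9823/10000
3 3 9787/10000
s(2y) = (1/(9823/10000) − 1)/(2) = 177/19646 ≈ 0.9009%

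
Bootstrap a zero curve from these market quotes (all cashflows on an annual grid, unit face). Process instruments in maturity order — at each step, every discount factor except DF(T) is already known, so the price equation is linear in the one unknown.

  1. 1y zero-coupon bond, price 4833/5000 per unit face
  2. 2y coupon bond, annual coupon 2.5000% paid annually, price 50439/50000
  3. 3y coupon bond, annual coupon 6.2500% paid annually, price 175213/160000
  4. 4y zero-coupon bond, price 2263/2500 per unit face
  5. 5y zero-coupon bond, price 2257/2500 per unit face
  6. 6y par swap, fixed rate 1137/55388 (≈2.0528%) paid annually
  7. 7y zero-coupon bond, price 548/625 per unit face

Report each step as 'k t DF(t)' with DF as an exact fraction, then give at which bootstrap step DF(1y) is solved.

step 1 [1y] zero: DF = P = 4833/5000 ≈ 0.966600
step 2 [2y] bond c/1=1/40: DF=(50439/50000 − 1/40·(0.966600))/(1+1/40) = 4803/5000 ≈ 0.960600
step 3 [3y] bond c/1=1/16: DF=(175213/160000 − 1/16·(0.966600+0.960600))/(1+1/16) = 9173/10000 ≈ 0.917300
step 4 [4y] zero: DF = P = 2263/2500 ≈ 0.905200
step 5 [5y] zero: DF = P = 2257/2500 ≈ 0.902800
step 6 [6y] swap r/1=1137/55388: DF=(1 − 1137/55388·(0.966600+0.960600+0.917300+0.905200+0.902800))/(1+1137/55388) = 8863/10000 ≈ 0.886300
step 7 [7y] zero: DF = P = 548/625 ≈ 0.876800

1 1 4833/5000
2 2 4803/5000
3 3 9173/10000
4 4 2263/2500
5 5 2257/2500
6 6 8863/10000
7 7 548/625
DF(1y) is solved at step 1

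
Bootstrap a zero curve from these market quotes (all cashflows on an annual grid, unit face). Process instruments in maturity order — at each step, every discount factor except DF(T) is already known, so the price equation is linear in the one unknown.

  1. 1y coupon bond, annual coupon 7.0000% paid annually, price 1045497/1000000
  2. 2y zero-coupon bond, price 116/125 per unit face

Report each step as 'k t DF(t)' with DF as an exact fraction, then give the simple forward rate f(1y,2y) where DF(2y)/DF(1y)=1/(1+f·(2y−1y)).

step 1 [1y] bond c/1=7/100: DF=(1045497/1000000 − 7/100·(0))/(1+7/100) = 9771/10000 ≈ 0.977100
step 2 [2y] zero: DF = P = 116/125 ≈ 0.928000

1 1 9771/10000
2 2 116/125
f(1y,2y) = ((9771/10000)/(116/125) − 1)/(1) = 491/9280 ≈ 5.2909%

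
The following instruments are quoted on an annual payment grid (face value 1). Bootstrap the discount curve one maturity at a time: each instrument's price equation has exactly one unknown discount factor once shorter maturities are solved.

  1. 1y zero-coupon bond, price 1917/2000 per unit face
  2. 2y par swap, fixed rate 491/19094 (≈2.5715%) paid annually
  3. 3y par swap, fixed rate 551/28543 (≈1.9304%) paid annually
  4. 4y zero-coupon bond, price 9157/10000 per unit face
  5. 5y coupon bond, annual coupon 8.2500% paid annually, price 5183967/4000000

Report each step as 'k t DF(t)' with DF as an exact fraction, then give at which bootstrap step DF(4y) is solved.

step 1 [1y] zero: DF = P = 1917/2000 ≈ 0.958500
step 2 [2y] swap r/1=491/19094: DF=(1 − 491/19094·(0.958500))/(1+491/19094) = 9509/10000 ≈ 0.950900
step 3 [3y] swap r/1=551/28543: DF=(1 − 551/28543·(0.958500+0.950900))/(1+551/28543) = 9449/10000 ≈ 0.944900
step 4 [4y] zero: DF = P = 9157/10000 ≈ 0.915700
step 5 [5y] bond c/1=33/400: DF=(5183967/4000000 − 33/400·(0.958500+0.950900+0.944900+0.915700))/(1+33/400) = 9099/10000 ≈ 0.909900

1 1 1917/2000
2 2 9509/10000
3 3 9449/10000
4 4 9157/10000
5 5 9099/10000
DF(4y) is solved at step 4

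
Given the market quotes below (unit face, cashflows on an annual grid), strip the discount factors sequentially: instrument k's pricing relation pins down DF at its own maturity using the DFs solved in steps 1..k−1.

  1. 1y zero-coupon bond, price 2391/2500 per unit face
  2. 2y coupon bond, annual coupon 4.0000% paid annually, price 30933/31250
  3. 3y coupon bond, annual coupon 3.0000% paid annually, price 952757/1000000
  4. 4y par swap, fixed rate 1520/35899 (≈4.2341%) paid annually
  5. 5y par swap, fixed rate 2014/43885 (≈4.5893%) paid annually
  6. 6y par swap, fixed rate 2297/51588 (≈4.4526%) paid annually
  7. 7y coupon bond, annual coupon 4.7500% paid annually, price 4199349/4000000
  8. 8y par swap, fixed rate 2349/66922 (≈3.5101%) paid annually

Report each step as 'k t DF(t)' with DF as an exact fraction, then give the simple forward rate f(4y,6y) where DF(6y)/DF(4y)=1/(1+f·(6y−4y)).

step 1 [1y] zero: DF = P = 2391/2500 ≈ 0.956400
step 2 [2y] bond c/1=1/25: DF=(30933/31250 − 1/25·(0.956400))/(1+1/25) = 183/200 ≈ 0.915000
step 3 [3y] bond c/1=3/100: DF=(952757/1000000 − 3/100·(0.956400+0.915000))/(1+3/100) = 1741/2000 ≈ 0.870500
step 4 [4y] swap r/1=1520/35899: DF=(1 − 1520/35899·(0.956400+0.915000+0.870500))/(1+1520/35899) = 106/125 ≈ 0.848000
step 5 [5y] swap r/1=2014/43885: DF=(1 − 2014/43885·(0.956400+0.915000+0.870500+0.848000))/(1+2014/43885) = 3993/5000 ≈ 0.798600
step 6 [6y] swap r/1=2297/51588: DF=(1 − 2297/51588·(0.956400+0.915000+0.870500+0.848000+0.798600))/(1+2297/51588) = 7703/10000 ≈ 0.770300
step 7 [7y] bond c/1=19/400: DF=(4199349/4000000 − 19/400·(0.956400+0.915000+0.870500+0.848000+0.798600+0.770300))/(1+19/400) = 7683/10000 ≈ 0.768300
step 8 [8y] swap r/1=2349/66922: DF=(1 − 2349/66922·(0.956400+0.915000+0.870500+0.848000+0.798600+0.770300+0.768300))/(1+2349/66922) = 7651/10000 ≈ 0.765100

1 1 2391/2500
2 2 183/200
3 3 1741/2000
4 4 106/125
5 5 3993/5000
6 6 7703/10000
7 7 7683/10000
8 8 7651/10000
f(4y,6y) = ((106/125)/(7703/10000) − 1)/(2) = 777/15406 ≈ 5.0435%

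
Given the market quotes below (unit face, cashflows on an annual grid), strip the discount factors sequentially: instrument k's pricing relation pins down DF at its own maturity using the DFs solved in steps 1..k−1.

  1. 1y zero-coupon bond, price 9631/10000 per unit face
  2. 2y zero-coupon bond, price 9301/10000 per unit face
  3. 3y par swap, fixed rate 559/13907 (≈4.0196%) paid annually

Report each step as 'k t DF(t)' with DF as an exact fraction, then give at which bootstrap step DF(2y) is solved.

step 1 [1y] zero: DF = P = 9631/10000 ≈ 0.963100
step 2 [2y] zero: DF = P = 9301/10000 ≈ 0.930100
step 3 [3y] swap r/1=559/13907: DF=(1 − 559/13907·(0.963100+0.930100))/(1+559/13907) = 4441/5000 ≈ 0.888200

1 1 9631/10000
2 2 9301/10000
3 3 4441/5000
DF(2y) is solved at step 2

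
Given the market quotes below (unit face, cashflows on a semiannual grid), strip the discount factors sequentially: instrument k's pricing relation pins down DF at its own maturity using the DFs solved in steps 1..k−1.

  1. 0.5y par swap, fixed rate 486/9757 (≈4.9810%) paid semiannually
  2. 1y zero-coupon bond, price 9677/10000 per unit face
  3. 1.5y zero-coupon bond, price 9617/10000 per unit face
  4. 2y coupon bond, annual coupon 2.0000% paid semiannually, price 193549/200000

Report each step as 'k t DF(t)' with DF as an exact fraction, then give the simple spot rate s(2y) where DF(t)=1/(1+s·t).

step 1 [0.5y] swap r/2=243/9757: DF=(1 − 243/9757·(0))/(1+243/9757) = 9757/10000 ≈ 0.975700
step 2 [1y] zero: DF = P = 9677/10000 ≈ 0.967700
step 3 [1.5y] zero: DF = P = 9617/10000 ≈ 0.961700
step 4 [2y] bond c/2=1/100: DF=(193549/200000 − 1/100·(0.975700+0.967700+0.961700))/(1+1/100) = 4647/5000 ≈ 0.929400

1 1/2 9757/10000
2 1 9677/10000
3 3/2 9617/10000
4 2 4647/5000
s(2y) = (1/(4647/5000) − 1)/(2) = 353/9294 ≈ 3.7981%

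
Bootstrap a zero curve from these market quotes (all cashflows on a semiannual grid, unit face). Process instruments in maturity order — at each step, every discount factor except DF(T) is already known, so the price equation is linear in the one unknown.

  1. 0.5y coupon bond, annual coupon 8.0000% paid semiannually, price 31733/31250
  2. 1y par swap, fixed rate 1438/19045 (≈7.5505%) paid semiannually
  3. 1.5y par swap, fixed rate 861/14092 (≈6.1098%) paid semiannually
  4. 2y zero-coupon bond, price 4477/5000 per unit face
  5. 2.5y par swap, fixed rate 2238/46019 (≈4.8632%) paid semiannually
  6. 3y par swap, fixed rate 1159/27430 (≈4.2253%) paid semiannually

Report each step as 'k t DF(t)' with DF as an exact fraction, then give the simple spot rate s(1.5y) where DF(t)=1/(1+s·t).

1 1/2 2441/2500
2 1 9281/10000
3 3/2 9139/10000
4 2 4477/5000
5 5/2 8881/10000
6 3 8841/10000
s(1.5y) = (1/(9139/10000) − 1)/(3/2) = 574/9139 ≈ 6.2808%

step 1 [0.5y] bond c/2=1/25: DF=(31733/31250 − 1/25·(0))/(1+1/25) = 2441/2500 ≈ 0.976400
step 2 [1y] swap r/2=719/19045: DF=(1 − 719/19045·(0.976400))/(1+719/19045) = 9281/10000 ≈ 0.928100
step 3 [1.5y] swap r/2=861/28184: DF=(1 − 861/28184·(0.976400+0.928100))/(1+861/28184) = 9139/10000 ≈ 0.913900
step 4 [2y] zero: DF = P = 4477/5000 ≈ 0.895400
step 5 [2.5y] swap r/2=1119/46019: DF=(1 − 1119/46019·(0.976400+0.928100+0.913900+0.895400))/(1+1119/46019) = 8881/10000 ≈ 0.888100
step 6 [3y] swap r/2=1159/54860: DF=(1 − 1159/54860·(0.976400+0.928100+0.913900+0.895400+0.888100))/(1+1159/54860) = 8841/10000 ≈ 0.884100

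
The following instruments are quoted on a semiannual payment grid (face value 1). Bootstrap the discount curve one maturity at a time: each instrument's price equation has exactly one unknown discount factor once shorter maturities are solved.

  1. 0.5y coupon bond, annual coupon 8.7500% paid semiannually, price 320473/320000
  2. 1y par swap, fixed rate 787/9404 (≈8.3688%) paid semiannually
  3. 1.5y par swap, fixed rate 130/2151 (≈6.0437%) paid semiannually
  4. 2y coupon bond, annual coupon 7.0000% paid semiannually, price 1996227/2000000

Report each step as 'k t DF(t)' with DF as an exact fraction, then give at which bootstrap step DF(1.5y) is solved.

step 1 [0.5y] bond c/2=7/160: DF=(320473/320000 − 7/160·(0))/(1+7/160) = 1919/2000 ≈ 0.959500
step 2 [1y] swap r/2=787/18808: DF=(1 − 787/18808·(0.959500))/(1+787/18808) = 9213/10000 ≈ 0.921300
step 3 [1.5y] swap r/2=65/2151: DF=(1 − 65/2151·(0.959500+0.921300))/(1+65/2151) = 1831/2000 ≈ 0.915500
step 4 [2y] bond c/2=7/200: DF=(1996227/2000000 − 7/200·(0.959500+0.921300+0.915500))/(1+7/200) = 4349/5000 ≈ 0.869800

1 1/2 1919/2000
2 1 9213/10000
3 3/2 1831/2000
4 2 4349/5000
DF(1.5y) is solved at step 3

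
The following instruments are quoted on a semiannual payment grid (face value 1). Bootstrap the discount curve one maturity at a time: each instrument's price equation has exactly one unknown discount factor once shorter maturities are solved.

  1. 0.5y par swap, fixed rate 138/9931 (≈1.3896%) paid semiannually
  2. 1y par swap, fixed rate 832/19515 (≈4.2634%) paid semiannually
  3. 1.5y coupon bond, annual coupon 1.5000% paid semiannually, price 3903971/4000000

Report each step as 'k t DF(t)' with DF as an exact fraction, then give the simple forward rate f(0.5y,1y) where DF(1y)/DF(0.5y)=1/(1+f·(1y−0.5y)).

1 1/2 9931/10000
2 1 599/625
3 3/2 4771/5000
f(0.5y,1y) = ((9931/10000)/(599/625) − 1)/(1/2) = 347/4792 ≈ 7.2412%

step 1 [0.5y] swap r/2=69/9931: DF=(1 − 69/9931·(0))/(1+69/9931) = 9931/10000 ≈ 0.993100
step 2 [1y] swap r/2=416/19515: DF=(1 − 416/19515·(0.993100))/(1+416/19515) = 599/625 ≈ 0.958400
step 3 [1.5y] bond c/2=3/400: DF=(3903971/4000000 − 3/400·(0.993100+0.958400))/(1+3/400) = 4771/5000 ≈ 0.954200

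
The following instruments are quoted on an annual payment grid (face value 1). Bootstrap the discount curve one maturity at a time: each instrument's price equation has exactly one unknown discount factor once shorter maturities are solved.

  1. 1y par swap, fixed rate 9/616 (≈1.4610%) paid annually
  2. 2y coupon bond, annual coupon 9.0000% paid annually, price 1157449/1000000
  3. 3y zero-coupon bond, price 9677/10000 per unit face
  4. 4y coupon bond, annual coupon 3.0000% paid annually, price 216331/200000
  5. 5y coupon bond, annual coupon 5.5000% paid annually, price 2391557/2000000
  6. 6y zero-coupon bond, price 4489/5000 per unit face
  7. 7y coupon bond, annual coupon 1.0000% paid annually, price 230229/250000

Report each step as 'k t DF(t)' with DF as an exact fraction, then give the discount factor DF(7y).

step 1 [1y] swap r/1=9/616: DF=(1 − 9/616·(0))/(1+9/616) = 616/625 ≈ 0.985600
step 2 [2y] bond c/1=9/100: DF=(1157449/1000000 − 9/100·(0.985600))/(1+9/100) = 1961/2000 ≈ 0.980500
step 3 [3y] zero: DF = P = 9677/10000 ≈ 0.967700
step 4 [4y] bond c/1=3/100: DF=(216331/200000 − 3/100·(0.985600+0.980500+0.967700))/(1+3/100) = 9647/10000 ≈ 0.964700
step 5 [5y] bond c/1=11/200: DF=(2391557/2000000 − 11/200·(0.985600+0.980500+0.967700+0.964700))/(1+11/200) = 4651/5000 ≈ 0.930200
step 6 [6y] zero: DF = P = 4489/5000 ≈ 0.897800
step 7 [7y] bond c/1=1/100: DF=(230229/250000 − 1/100·(0.985600+0.980500+0.967700+0.964700+0.930200+0.897800))/(1+1/100) = 8551/10000 ≈ 0.855100

1 1 616/625
2 2 1961/2000
3 3 9677/10000
4 4 9647/10000
5 5 4651/5000
6 6 4489/5000
7 7 8551/10000
DF(7y) = 8551/10000 ≈ 0.855100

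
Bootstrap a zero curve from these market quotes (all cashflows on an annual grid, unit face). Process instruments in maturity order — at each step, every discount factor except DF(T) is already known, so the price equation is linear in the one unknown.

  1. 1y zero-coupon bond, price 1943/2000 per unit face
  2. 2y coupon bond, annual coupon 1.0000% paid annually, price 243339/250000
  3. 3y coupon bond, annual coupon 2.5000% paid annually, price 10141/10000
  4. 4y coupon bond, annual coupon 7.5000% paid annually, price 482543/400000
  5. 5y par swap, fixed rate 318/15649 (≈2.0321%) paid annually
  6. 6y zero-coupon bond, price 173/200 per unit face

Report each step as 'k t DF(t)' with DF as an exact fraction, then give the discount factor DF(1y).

step 1 [1y] zero: DF = P = 1943/2000 ≈ 0.971500
step 2 [2y] bond c/1=1/100: DF=(243339/250000 − 1/100·(0.971500))/(1+1/100) = 9541/10000 ≈ 0.954100
step 3 [3y] bond c/1=1/40: DF=(10141/10000 − 1/40·(0.971500+0.954100))/(1+1/40) = 589/625 ≈ 0.942400
step 4 [4y] bond c/1=3/40: DF=(482543/400000 − 3/40·(0.971500+0.954100+0.942400))/(1+3/40) = 9221/10000 ≈ 0.922100
step 5 [5y] swap r/1=318/15649: DF=(1 − 318/15649·(0.971500+0.954100+0.942400+0.922100))/(1+318/15649) = 4523/5000 ≈ 0.904600
step 6 [6y] zero: DF = P = 173/200 ≈ 0.865000

1 1 1943/2000
2 2 9541/10000
3 3 589/625
4 4 9221/10000
5 5 4523/5000
6 6 173/200
DF(1y) = 1943/2000 ≈ 0.971500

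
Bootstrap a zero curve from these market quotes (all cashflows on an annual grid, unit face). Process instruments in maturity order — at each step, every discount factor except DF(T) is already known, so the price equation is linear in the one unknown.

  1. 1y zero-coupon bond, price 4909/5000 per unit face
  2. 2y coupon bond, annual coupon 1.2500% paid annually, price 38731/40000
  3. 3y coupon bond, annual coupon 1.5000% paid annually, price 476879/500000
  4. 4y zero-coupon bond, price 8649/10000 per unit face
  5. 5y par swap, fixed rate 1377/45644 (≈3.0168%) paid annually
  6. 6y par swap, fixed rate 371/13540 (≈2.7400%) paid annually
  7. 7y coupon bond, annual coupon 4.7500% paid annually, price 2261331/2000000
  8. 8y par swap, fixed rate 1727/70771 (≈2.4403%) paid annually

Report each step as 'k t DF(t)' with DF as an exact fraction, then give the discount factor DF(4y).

step 1 [1y] zero: DF = P = 4909/5000 ≈ 0.981800
step 2 [2y] bond c/1=1/80: DF=(38731/40000 − 1/80·(0.981800))/(1+1/80) = 4721/5000 ≈ 0.944200
step 3 [3y] bond c/1=3/200: DF=(476879/500000 − 3/200·(0.981800+0.944200))/(1+3/200) = 1139/1250 ≈ 0.911200
step 4 [4y] zero: DF = P = 8649/10000 ≈ 0.864900
step 5 [5y] swap r/1=1377/45644: DF=(1 − 1377/45644·(0.981800+0.944200+0.911200+0.864900))/(1+1377/45644) = 8623/10000 ≈ 0.862300
step 6 [6y] swap r/1=371/13540: DF=(1 − 371/13540·(0.981800+0.944200+0.911200+0.864900+0.862300))/(1+371/13540) = 2129/2500 ≈ 0.851600
step 7 [7y] bond c/1=19/400: DF=(2261331/2000000 − 19/400·(0.981800+0.944200+0.911200+0.864900+0.862300+0.851600))/(1+19/400) = 4169/5000 ≈ 0.833800
step 8 [8y] swap r/1=1727/70771: DF=(1 − 1727/70771·(0.981800+0.944200+0.911200+0.864900+0.862300+0.851600+0.833800))/(1+1727/70771) = 8273/10000 ≈ 0.827300

1 1 4909/5000
2 2 4721/5000
3 3 1139/1250
4 4 8649/10000
5 5 8623/10000
6 6 2129/2500
7 7 4169/5000
8 8 8273/10000
DF(4y) = 8649/10000 ≈ 0.864900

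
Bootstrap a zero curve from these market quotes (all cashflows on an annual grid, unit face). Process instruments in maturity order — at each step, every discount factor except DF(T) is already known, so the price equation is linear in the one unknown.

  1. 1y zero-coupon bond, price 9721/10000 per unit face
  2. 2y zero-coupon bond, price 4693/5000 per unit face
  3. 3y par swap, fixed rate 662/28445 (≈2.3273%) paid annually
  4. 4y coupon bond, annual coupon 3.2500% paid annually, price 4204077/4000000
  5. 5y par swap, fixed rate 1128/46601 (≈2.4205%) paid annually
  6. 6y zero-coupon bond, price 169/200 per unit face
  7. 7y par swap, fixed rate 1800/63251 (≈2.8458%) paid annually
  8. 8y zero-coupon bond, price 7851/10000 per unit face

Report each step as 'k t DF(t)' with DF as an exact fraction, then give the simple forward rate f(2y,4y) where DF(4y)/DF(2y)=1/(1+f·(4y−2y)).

step 1 [1y] zero: DF = P = 9721/10000 ≈ 0.972100
step 2 [2y] zero: DF = P = 4693/5000 ≈ 0.938600
step 3 [3y] swap r/1=662/28445: DF=(1 − 662/28445·(0.972100+0.938600))/(1+662/28445) = 4669/5000 ≈ 0.933800
step 4 [4y] bond c/1=13/400: DF=(4204077/4000000 − 13/400·(0.972100+0.938600+0.933800))/(1+13/400) = 2321/2500 ≈ 0.928400
step 5 [5y] swap r/1=1128/46601: DF=(1 − 1128/46601·(0.972100+0.938600+0.933800+0.928400))/(1+1128/46601) = 1109/1250 ≈ 0.887200
step 6 [6y] zero: DF = P = 169/200 ≈ 0.845000
step 7 [7y] swap r/1=1800/63251: DF=(1 − 1800/63251·(0.972100+0.938600+0.933800+0.928400+0.887200+0.845000))/(1+1800/63251) = 41/50 ≈ 0.820000
step 8 [8y] zero: DF = P = 7851/10000 ≈ 0.785100

1 1 9721/10000
2 2 4693/5000
3 3 4669/5000
4 4 2321/2500
5 5 1109/1250
6 6 169/200
7 7 41/50
8 8 7851/10000
f(2y,4y) = ((4693/5000)/(2321/2500) − 1)/(2) = 51/9284 ≈ 0.5493%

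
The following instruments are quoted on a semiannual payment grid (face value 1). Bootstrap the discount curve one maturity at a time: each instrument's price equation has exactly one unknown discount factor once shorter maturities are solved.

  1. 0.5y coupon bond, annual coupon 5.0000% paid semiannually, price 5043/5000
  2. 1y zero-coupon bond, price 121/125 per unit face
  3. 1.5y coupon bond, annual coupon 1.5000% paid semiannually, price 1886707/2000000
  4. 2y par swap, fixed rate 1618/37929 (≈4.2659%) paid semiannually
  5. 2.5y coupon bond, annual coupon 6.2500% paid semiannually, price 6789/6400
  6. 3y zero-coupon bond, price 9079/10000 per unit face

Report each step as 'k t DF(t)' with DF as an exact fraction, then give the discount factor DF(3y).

step 1 [0.5y] bond c/2=1/40: DF=(5043/5000 − 1/40·(0))/(1+1/40) = 123/125 ≈ 0.984000
step 2 [1y] zero: DF = P = 121/125 ≈ 0.968000
step 3 [1.5y] bond c/2=3/400: DF=(1886707/2000000 − 3/400·(0.984000+0.968000))/(1+3/400) = 4609/5000 ≈ 0.921800
step 4 [2y] swap r/2=809/37929: DF=(1 − 809/37929·(0.984000+0.968000+0.921800))/(1+809/37929) = 9191/10000 ≈ 0.919100
step 5 [2.5y] bond c/2=1/32: DF=(6789/6400 − 1/32·(0.984000+0.968000+0.921800+0.919100))/(1+1/32) = 9137/10000 ≈ 0.913700
step 6 [3y] zero: DF = P = 9079/10000 ≈ 0.907900

1 1/2 123/125
2 1 121/125
3 3/2 4609/5000
4 2 9191/10000
5 5/2 9137/10000
6 3 9079/10000
DF(3y) = 9079/10000 ≈ 0.907900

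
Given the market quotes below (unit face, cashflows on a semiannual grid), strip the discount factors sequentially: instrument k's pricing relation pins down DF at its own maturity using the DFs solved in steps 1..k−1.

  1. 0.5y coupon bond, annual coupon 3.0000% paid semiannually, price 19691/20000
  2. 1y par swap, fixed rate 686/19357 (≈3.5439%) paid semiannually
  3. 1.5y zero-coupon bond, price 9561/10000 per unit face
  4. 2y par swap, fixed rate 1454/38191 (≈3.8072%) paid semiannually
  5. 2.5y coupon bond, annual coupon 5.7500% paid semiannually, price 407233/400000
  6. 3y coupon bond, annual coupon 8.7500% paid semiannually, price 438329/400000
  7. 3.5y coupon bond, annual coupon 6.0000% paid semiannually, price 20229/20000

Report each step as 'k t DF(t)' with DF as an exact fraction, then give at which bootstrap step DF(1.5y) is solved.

1 1/2 97/100
2 1 9657/10000
3 3/2 9561/10000
4 2 9273/10000
5 5/2 8829/10000
6 3 533/625
7 7/2 4101/5000
DF(1.5y) is solved at step 3

step 1 [0.5y] bond c/2=3/200: DF=(19691/20000 − 3/200·(0))/(1+3/200) = 97/100 ≈ 0.970000
step 2 [1y] swap r/2=343/19357: DF=(1 − 343/19357·(0.970000))/(1+343/19357) = 9657/10000 ≈ 0.965700
step 3 [1.5y] zero: DF = P = 9561/10000 ≈ 0.956100
step 4 [2y] swap r/2=727/38191: DF=(1 − 727/38191·(0.970000+0.965700+0.956100))/(1+727/38191) = 9273/10000 ≈ 0.927300
step 5 [2.5y] bond c/2=23/800: DF=(407233/400000 − 23/800·(0.970000+0.965700+0.956100+0.927300))/(1+23/800) = 8829/10000 ≈ 0.882900
step 6 [3y] bond c/2=7/160: DF=(438329/400000 − 7/160·(0.970000+0.965700+0.956100+0.927300+0.882900))/(1+7/160) = 533/625 ≈ 0.852800
step 7 [3.5y] bond c/2=3/100: DF=(20229/20000 − 3/100·(0.970000+0.965700+0.956100+0.927300+0.882900+0.852800))/(1+3/100) = 4101/5000 ≈ 0.820200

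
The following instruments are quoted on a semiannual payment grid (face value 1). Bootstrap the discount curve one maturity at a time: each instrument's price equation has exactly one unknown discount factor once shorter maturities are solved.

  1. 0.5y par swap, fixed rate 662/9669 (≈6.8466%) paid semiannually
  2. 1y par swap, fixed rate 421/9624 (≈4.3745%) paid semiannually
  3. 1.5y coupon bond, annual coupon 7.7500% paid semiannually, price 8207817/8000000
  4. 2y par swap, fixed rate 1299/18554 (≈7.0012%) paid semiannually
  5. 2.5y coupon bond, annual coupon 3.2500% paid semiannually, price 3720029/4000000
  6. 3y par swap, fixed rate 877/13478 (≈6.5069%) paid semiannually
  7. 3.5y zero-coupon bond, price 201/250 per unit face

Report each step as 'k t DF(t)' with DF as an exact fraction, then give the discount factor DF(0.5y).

1 1/2 9669/10000
2 1 9579/10000
3 3/2 9159/10000
4 2 8701/10000
5 5/2 4279/5000
6 3 4123/5000
7 7/2 201/250
DF(0.5y) = 9669/10000 ≈ 0.966900

step 1 [0.5y] swap r/2=331/9669: DF=(1 − 331/9669·(0))/(1+331/9669) = 9669/10000 ≈ 0.966900
step 2 [1y] swap r/2=421/19248: DF=(1 − 421/19248·(0.966900))/(1+421/19248) = 9579/10000 ≈ 0.957900
step 3 [1.5y] bond c/2=31/800: DF=(8207817/8000000 − 31/800·(0.966900+0.957900))/(1+31/800) = 9159/10000 ≈ 0.915900
step 4 [2y] swap r/2=1299/37108: DF=(1 − 1299/37108·(0.966900+0.957900+0.915900))/(1+1299/37108) = 8701/10000 ≈ 0.870100
step 5 [2.5y] bond c/2=13/800: DF=(3720029/4000000 − 13/800·(0.966900+0.957900+0.915900+0.870100))/(1+13/800) = 4279/5000 ≈ 0.855800
step 6 [3y] swap r/2=877/26956: DF=(1 − 877/26956·(0.966900+0.957900+0.915900+0.870100+0.855800))/(1+877/26956) = 4123/5000 ≈ 0.824600
step 7 [3.5y] zero: DF = P = 201/250 ≈ 0.804000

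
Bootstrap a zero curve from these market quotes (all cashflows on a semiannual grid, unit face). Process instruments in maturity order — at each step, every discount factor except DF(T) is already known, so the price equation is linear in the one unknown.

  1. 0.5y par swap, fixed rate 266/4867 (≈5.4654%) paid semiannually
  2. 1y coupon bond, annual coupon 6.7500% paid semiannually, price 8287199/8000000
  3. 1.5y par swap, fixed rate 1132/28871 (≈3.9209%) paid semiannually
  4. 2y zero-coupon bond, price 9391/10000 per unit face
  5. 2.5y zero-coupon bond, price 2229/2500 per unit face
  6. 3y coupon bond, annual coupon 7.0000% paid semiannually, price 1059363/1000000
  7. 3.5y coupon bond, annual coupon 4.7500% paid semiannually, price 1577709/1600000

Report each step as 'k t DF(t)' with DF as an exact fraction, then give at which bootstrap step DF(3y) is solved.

1 1/2 4867/5000
2 1 9703/10000
3 3/2 4717/5000
4 2 9391/10000
5 5/2 2229/2500
6 3 108/125
7 7/2 8337/10000
DF(3y) is solved at step 6

step 1 [0.5y] swap r/2=133/4867: DF=(1 − 133/4867·(0))/(1+133/4867) = 4867/5000 ≈ 0.973400
step 2 [1y] bond c/2=27/800: DF=(8287199/8000000 − 27/800·(0.973400))/(1+27/800) = 9703/10000 ≈ 0.970300
step 3 [1.5y] swap r/2=566/28871: DF=(1 − 566/28871·(0.973400+0.970300))/(1+566/28871) = 4717/5000 ≈ 0.943400
step 4 [2y] zero: DF = P = 9391/10000 ≈ 0.939100
step 5 [2.5y] zero: DF = P = 2229/2500 ≈ 0.891600
step 6 [3y] bond c/2=7/200: DF=(1059363/1000000 − 7/200·(0.973400+0.970300+0.943400+0.939100+0.891600))/(1+7/200) = 108/125 ≈ 0.864000
step 7 [3.5y] bond c/2=19/800: DF=(1577709/1600000 − 19/800·(0.973400+0.970300+0.943400+0.939100+0.891600+0.864000))/(1+19/800) = 8337/10000 ≈ 0.833700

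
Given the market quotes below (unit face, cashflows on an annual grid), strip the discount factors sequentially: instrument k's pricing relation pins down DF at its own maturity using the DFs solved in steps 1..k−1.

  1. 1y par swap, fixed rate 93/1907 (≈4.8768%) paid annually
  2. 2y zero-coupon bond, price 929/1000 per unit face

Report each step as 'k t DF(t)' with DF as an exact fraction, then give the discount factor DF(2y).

step 1 [1y] swap r/1=93/1907: DF=(1 − 93/1907·(0))/(1+93/1907) = 1907/2000 ≈ 0.953500
step 2 [2y] zero: DF = P = 929/1000 ≈ 0.929000

1 1 1907/2000
2 2 929/1000
DF(2y) = 929/1000 ≈ 0.929000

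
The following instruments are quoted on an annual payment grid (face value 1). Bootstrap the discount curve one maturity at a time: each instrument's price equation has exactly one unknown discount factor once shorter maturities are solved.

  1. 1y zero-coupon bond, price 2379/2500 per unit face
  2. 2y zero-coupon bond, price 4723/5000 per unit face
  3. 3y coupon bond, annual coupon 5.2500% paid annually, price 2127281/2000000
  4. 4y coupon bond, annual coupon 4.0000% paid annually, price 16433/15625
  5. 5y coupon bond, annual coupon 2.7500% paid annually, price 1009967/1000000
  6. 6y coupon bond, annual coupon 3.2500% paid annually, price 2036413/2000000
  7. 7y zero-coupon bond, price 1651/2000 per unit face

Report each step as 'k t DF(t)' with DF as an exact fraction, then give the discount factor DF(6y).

step 1 [1y] zero: DF = P = 2379/2500 ≈ 0.951600
step 2 [2y] zero: DF = P = 4723/5000 ≈ 0.944600
step 3 [3y] bond c/1=21/400: DF=(2127281/2000000 − 21/400·(0.951600+0.944600))/(1+21/400) = 229/250 ≈ 0.916000
step 4 [4y] bond c/1=1/25: DF=(16433/15625 − 1/25·(0.951600+0.944600+0.916000))/(1+1/25) = 9031/10000 ≈ 0.903100
step 5 [5y] bond c/1=11/400: DF=(1009967/1000000 − 11/400·(0.951600+0.944600+0.916000+0.903100))/(1+11/400) = 1767/2000 ≈ 0.883500
step 6 [6y] bond c/1=13/400: DF=(2036413/2000000 − 13/400·(0.951600+0.944600+0.916000+0.903100+0.883500))/(1+13/400) = 4207/5000 ≈ 0.841400
step 7 [7y] zero: DF = P = 1651/2000 ≈ 0.825500

1 1 2379/2500
2 2 4723/5000
3 3 229/250
4 4 9031/10000
5 5 1767/2000
6 6 4207/5000
7 7 1651/2000
DF(6y) = 4207/5000 ≈ 0.841400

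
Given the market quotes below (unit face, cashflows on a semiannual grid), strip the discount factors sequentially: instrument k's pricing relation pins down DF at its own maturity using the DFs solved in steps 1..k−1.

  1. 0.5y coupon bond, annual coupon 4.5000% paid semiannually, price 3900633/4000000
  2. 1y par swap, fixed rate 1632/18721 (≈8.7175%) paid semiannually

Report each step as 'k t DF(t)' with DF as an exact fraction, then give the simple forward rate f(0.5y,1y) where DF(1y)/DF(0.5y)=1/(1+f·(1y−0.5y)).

step 1 [0.5y] bond c/2=9/400: DF=(3900633/4000000 − 9/400·(0))/(1+9/400) = 9537/10000 ≈ 0.953700
step 2 [1y] swap r/2=816/18721: DF=(1 − 816/18721·(0.953700))/(1+816/18721) = 574/625 ≈ 0.918400

1 1/2 9537/10000
2 1 574/625
f(0.5y,1y) = ((9537/10000)/(574/625) − 1)/(1/2) = 353/4592 ≈ 7.6873%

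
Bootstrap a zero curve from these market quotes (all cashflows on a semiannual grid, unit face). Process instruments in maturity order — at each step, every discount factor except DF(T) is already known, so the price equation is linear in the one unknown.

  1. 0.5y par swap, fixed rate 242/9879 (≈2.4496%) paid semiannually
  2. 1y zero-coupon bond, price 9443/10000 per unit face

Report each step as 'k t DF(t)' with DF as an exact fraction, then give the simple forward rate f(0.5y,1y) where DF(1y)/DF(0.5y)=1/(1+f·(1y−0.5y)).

step 1 [0.5y] swap r/2=121/9879: DF=(1 − 121/9879·(0))/(1+121/9879) = 9879/10000 ≈ 0.987900
step 2 [1y] zero: DF = P = 9443/10000 ≈ 0.944300

1 1/2 9879/10000
2 1 9443/10000
f(0.5y,1y) = ((9879/10000)/(9443/10000) − 1)/(1/2) = 872/9443 ≈ 9.2344%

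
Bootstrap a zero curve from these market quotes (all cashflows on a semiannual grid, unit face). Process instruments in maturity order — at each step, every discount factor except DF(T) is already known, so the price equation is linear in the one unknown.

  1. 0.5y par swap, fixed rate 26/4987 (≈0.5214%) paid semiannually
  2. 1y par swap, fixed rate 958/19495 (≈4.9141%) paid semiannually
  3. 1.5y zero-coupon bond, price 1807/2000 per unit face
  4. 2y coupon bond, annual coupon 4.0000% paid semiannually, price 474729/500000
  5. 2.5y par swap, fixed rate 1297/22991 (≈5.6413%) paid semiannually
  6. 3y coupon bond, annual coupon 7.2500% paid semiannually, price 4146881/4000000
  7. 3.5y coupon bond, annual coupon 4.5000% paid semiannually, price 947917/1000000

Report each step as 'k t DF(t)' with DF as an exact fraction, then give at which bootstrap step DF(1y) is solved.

step 1 [0.5y] swap r/2=13/4987: DF=(1 − 13/4987·(0))/(1+13/4987) = 4987/5000 ≈ 0.997400
step 2 [1y] swap r/2=479/19495: DF=(1 − 479/19495·(0.997400))/(1+479/19495) = 9521/10000 ≈ 0.952100
step 3 [1.5y] zero: DF = P = 1807/2000 ≈ 0.903500
step 4 [2y] bond c/2=1/50: DF=(474729/500000 − 1/50·(0.997400+0.952100+0.903500))/(1+1/50) = 8749/10000 ≈ 0.874900
step 5 [2.5y] swap r/2=1297/45982: DF=(1 − 1297/45982·(0.997400+0.952100+0.903500+0.874900))/(1+1297/45982) = 8703/10000 ≈ 0.870300
step 6 [3y] bond c/2=29/800: DF=(4146881/4000000 − 29/800·(0.997400+0.952100+0.903500+0.874900+0.870300))/(1+29/800) = 2099/2500 ≈ 0.839600
step 7 [3.5y] bond c/2=9/400: DF=(947917/1000000 − 9/400·(0.997400+0.952100+0.903500+0.874900+0.870300+0.839600))/(1+9/400) = 4037/5000 ≈ 0.807400

1 1/2 4987/5000
2 1 9521/10000
3 3/2 1807/2000
4 2 8749/10000
5 5/2 8703/10000
6 3 2099/2500
7 7/2 4037/5000
DF(1y) is solved at step 2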